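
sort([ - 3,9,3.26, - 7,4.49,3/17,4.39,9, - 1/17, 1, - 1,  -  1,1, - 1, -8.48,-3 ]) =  [ - 8.48, - 7,-3, - 3, - 1, - 1, - 1, - 1/17,3/17, 1,1 , 3.26, 4.39,4.49, 9,9]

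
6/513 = 2/171 = 0.01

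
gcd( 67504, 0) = 67504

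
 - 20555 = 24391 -44946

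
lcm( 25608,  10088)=332904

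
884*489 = 432276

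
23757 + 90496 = 114253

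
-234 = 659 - 893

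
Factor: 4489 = 67^2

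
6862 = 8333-1471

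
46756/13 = 46756/13 = 3596.62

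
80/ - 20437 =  - 80/20437 = -0.00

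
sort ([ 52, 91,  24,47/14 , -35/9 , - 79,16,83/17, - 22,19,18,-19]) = [ -79, - 22, - 19, - 35/9 , 47/14, 83/17, 16, 18 , 19,24, 52,91] 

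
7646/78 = 98 + 1/39 = 98.03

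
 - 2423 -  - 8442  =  6019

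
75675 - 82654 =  - 6979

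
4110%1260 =330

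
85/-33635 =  - 17/6727 = -  0.00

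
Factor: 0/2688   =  0^1 = 0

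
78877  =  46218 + 32659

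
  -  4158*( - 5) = 20790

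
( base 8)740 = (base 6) 2120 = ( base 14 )264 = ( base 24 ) K0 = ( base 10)480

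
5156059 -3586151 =1569908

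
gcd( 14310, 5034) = 6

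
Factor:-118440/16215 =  - 2^3* 3^1*7^1*23^( - 1) = - 168/23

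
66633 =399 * 167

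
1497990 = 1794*835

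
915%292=39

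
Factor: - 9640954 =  - 2^1*59^1*81703^1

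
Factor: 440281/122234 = 2^ ( - 1)*7^( -1)*8731^( - 1)*440281^1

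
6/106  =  3/53 = 0.06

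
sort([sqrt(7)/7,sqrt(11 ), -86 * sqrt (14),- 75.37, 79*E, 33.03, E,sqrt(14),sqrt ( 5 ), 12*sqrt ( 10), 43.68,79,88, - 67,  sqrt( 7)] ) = [-86*sqrt( 14 ), - 75.37 ,-67, sqrt( 7)/7, sqrt( 5) , sqrt( 7) , E,sqrt( 11), sqrt ( 14),  33.03,12*sqrt( 10 ),43.68, 79, 88,79*E]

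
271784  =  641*424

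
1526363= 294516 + 1231847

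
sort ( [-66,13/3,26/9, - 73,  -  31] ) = [ - 73,-66,  -  31,26/9, 13/3]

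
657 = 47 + 610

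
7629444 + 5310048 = 12939492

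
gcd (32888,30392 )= 8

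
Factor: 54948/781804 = 57/811 = 3^1*19^1*  811^( - 1)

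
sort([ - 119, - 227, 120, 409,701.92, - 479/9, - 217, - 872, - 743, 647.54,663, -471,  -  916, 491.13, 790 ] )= [ - 916, - 872, - 743, - 471, - 227,- 217, - 119,-479/9,120,409,491.13 , 647.54, 663,701.92,790 ] 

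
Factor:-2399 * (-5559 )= 13336041 = 3^1*17^1*109^1*2399^1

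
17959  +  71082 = 89041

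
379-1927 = - 1548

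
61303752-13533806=47769946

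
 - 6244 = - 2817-3427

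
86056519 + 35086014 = 121142533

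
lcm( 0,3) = 0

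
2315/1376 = 2315/1376= 1.68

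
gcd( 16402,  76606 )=2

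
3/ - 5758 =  - 3/5758 = - 0.00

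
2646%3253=2646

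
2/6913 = 2/6913 = 0.00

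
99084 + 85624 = 184708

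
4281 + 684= 4965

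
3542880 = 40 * 88572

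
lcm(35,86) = 3010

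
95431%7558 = 4735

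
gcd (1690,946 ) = 2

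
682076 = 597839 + 84237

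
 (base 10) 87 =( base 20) 47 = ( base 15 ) 5C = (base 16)57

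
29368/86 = 14684/43 =341.49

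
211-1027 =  - 816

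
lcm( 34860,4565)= 383460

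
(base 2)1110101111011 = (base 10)7547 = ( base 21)H28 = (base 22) FD1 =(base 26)B47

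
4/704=1/176 = 0.01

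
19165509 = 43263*443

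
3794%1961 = 1833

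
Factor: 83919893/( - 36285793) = -23^1*67^( - 1)*541579^( - 1 )  *  3648691^1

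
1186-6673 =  - 5487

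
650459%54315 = 52994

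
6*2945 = 17670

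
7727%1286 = 11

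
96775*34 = 3290350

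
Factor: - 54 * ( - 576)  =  2^7 * 3^5 = 31104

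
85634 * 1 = 85634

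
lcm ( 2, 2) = 2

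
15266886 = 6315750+8951136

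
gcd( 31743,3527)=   3527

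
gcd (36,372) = 12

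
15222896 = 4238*3592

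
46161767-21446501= 24715266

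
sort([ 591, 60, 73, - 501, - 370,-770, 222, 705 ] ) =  [ - 770, - 501, - 370, 60,  73,222, 591, 705 ]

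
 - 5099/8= -5099/8 = - 637.38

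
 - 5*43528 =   -  217640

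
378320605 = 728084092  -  349763487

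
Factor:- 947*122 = - 115534 = -2^1*61^1 * 947^1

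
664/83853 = 664/83853 = 0.01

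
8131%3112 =1907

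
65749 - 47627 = 18122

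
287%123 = 41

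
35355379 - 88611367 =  - 53255988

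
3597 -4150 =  - 553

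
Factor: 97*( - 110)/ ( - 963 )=2^1*3^( - 2)*5^1*11^1*97^1*107^(  -  1) = 10670/963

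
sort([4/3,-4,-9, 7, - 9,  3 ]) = [ - 9,-9, -4,4/3 , 3,  7]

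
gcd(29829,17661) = 3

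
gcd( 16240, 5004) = 4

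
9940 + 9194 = 19134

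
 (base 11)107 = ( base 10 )128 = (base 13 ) 9b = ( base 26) 4o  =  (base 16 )80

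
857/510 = 1 +347/510 = 1.68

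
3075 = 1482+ 1593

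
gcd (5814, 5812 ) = 2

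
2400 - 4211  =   - 1811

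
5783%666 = 455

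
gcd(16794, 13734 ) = 18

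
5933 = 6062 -129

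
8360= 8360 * 1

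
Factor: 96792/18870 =2^2*5^( - 1)*17^(  -  1 )*109^1 = 436/85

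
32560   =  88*370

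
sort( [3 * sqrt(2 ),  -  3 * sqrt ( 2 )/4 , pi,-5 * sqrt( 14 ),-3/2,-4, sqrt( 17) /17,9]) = [-5 * sqrt(14),- 4,-3/2, - 3  *sqrt( 2 )/4,sqrt( 17 )/17,pi, 3*sqrt( 2),9] 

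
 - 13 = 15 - 28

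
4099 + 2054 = 6153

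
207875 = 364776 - 156901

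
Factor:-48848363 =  - 1879^1*25997^1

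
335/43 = 7 + 34/43 = 7.79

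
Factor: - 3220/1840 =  - 7/4 = - 2^( - 2 )*7^1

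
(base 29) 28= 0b1000010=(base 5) 231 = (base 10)66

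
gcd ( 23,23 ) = 23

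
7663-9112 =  - 1449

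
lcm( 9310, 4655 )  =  9310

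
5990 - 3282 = 2708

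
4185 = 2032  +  2153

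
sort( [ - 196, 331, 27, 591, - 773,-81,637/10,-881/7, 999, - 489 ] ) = [ - 773 , - 489,-196, - 881/7, - 81,27, 637/10, 331,591,999 ]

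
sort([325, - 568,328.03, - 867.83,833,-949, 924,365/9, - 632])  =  [-949,  -  867.83,-632,-568,365/9,325, 328.03,833, 924]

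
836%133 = 38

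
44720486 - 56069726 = -11349240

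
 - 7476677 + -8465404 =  - 15942081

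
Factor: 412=2^2*  103^1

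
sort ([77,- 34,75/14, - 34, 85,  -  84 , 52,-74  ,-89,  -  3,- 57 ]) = [- 89, - 84,  -  74, - 57, - 34, - 34, - 3, 75/14,52, 77, 85 ]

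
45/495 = 1/11 =0.09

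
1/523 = 1/523 = 0.00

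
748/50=374/25 = 14.96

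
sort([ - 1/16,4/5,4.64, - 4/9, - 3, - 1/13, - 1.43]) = [ - 3,  -  1.43, - 4/9 , - 1/13,-1/16,4/5, 4.64] 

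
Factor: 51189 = 3^1 * 113^1*151^1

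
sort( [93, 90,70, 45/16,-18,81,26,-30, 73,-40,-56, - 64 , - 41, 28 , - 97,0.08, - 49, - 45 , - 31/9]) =[-97, - 64,  -  56, - 49, - 45,-41,-40, - 30, - 18,-31/9 , 0.08,45/16,26,28,70,73, 81,  90, 93]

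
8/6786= 4/3393 = 0.00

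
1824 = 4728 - 2904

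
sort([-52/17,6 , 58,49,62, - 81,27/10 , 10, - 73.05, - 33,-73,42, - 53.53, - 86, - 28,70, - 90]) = [ - 90, - 86, - 81,-73.05 , - 73,  -  53.53, - 33,-28, - 52/17, 27/10,6, 10,42,49,  58,62, 70 ] 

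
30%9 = 3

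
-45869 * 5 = -229345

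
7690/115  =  66 + 20/23  =  66.87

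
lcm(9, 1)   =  9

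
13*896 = 11648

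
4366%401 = 356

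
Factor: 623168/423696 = 428/291=2^2*3^( - 1)*97^(-1 )*107^1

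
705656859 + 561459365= 1267116224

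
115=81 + 34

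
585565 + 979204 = 1564769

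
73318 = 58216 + 15102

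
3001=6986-3985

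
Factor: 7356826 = 2^1*23^1*159931^1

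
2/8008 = 1/4004 = 0.00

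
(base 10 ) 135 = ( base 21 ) 69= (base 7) 252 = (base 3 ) 12000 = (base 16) 87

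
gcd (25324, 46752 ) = 1948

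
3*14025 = 42075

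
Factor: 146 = 2^1*73^1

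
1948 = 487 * 4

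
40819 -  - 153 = 40972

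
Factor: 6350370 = 2^1*3^1 * 5^1 *13^1*19^1*857^1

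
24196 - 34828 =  - 10632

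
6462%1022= 330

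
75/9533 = 75/9533 = 0.01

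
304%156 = 148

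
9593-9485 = 108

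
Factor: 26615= 5^1*5323^1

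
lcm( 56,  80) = 560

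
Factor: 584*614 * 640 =2^11*5^1 *73^1 * 307^1  =  229488640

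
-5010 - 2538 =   -  7548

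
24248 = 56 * 433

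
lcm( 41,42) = 1722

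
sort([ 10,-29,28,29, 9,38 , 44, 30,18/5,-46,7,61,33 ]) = [ - 46,-29,18/5,  7, 9  ,  10,28,29, 30,33,38,44,61]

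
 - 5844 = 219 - 6063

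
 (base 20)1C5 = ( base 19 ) 1EI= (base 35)if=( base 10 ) 645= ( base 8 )1205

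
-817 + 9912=9095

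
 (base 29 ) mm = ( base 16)294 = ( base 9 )813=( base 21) 1A9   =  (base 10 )660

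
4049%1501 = 1047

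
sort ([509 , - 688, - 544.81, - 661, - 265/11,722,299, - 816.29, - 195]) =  [ - 816.29, - 688,- 661,-544.81,  -  195, - 265/11, 299,509, 722 ] 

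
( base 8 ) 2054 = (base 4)100230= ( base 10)1068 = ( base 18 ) 356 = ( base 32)11C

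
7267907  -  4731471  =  2536436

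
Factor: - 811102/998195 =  - 2^1 * 5^( - 1)*11^( -1)*67^1*6053^1 * 18149^( - 1)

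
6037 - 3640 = 2397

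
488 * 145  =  70760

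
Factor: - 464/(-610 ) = 232/305=2^3*5^ ( - 1 )*29^1*61^ ( - 1)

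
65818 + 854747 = 920565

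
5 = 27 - 22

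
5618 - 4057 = 1561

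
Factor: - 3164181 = -3^1*47^1*22441^1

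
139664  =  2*69832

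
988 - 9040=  - 8052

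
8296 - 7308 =988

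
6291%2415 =1461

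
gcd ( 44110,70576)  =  8822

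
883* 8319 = 7345677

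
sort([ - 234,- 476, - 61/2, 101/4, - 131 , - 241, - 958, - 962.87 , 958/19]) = [  -  962.87,  -  958, - 476, -241 , - 234, - 131 , - 61/2, 101/4, 958/19] 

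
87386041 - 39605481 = 47780560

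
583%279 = 25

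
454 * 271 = 123034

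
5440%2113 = 1214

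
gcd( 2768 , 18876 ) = 4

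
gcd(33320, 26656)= 6664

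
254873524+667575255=922448779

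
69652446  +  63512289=133164735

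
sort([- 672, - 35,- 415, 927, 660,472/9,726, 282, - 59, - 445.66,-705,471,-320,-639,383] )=[ - 705, - 672,-639, - 445.66,-415, - 320, - 59, - 35,472/9,282,383,471,660,726,927] 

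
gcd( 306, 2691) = 9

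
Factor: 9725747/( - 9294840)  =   - 2^( - 3)*3^(- 2)*5^ (  -  1 )*277^1*25819^( - 1)*35111^1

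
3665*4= 14660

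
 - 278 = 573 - 851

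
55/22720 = 11/4544 = 0.00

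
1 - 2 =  - 1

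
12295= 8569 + 3726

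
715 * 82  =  58630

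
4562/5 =912 + 2/5= 912.40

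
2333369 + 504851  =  2838220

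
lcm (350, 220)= 7700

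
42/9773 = 42/9773 = 0.00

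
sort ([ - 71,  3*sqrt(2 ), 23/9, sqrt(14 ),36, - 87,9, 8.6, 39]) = [ - 87, - 71,23/9, sqrt(14 ),3*sqrt(2),8.6, 9,36, 39]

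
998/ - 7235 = - 1 + 6237/7235 = - 0.14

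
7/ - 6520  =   -1 + 6513/6520 = - 0.00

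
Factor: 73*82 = 5986 = 2^1*41^1*73^1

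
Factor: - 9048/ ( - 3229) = 2^3*3^1*13^1*29^1*3229^ ( - 1 ) 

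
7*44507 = 311549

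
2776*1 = 2776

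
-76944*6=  - 461664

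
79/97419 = 79/97419 = 0.00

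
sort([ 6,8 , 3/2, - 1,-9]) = [  -  9,-1 , 3/2,6,8]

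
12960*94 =1218240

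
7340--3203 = 10543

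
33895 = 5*6779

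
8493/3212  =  8493/3212 = 2.64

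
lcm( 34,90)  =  1530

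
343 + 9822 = 10165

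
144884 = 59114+85770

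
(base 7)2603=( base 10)983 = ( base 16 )3D7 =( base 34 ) SV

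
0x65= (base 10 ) 101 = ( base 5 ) 401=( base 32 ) 35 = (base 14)73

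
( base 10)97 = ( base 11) 89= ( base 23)45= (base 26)3j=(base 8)141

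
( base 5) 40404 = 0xa2c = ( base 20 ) 6a4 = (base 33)2CU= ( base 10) 2604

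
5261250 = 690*7625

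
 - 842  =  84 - 926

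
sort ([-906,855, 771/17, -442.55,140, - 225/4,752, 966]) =[ - 906, - 442.55,  -  225/4,771/17,140,  752,855,966 ] 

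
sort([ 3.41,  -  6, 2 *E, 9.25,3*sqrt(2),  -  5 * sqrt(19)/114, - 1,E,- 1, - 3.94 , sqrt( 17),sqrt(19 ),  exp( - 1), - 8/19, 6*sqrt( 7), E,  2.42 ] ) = [ - 6, - 3.94,-1,-1,-8/19, - 5*sqrt(19 )/114, exp( - 1), 2.42, E, E, 3.41, sqrt(17),  3*sqrt(2 ), sqrt(19), 2 *E, 9.25, 6*sqrt(7 )]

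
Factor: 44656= 2^4*2791^1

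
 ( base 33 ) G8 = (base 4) 20120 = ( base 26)kg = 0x218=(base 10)536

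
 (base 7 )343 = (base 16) b2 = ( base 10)178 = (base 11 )152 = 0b10110010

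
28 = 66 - 38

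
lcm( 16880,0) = 0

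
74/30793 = 74/30793= 0.00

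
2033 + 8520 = 10553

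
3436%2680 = 756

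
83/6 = 83/6 = 13.83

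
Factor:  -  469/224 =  - 2^ (-5) * 67^1  =  -67/32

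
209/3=209/3=69.67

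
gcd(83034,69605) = 1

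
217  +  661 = 878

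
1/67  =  1/67 = 0.01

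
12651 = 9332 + 3319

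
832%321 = 190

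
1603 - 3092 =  - 1489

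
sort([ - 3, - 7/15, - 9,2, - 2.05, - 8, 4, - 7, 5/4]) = [ - 9,-8, - 7, - 3,  -  2.05,-7/15,5/4,  2, 4 ] 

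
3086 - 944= 2142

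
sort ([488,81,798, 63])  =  [ 63,81, 488,798]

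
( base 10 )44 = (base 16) 2C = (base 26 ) 1I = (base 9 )48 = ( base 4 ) 230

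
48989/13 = 48989/13 = 3768.38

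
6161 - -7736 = 13897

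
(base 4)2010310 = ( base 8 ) 20464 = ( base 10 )8500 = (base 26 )ceo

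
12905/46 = 12905/46 = 280.54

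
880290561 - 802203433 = 78087128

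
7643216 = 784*9749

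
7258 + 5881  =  13139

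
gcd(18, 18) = 18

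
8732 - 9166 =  - 434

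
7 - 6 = 1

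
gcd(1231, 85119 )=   1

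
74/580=37/290=0.13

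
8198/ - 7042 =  - 2+ 2943/3521 =- 1.16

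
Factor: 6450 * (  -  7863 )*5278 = - 2^2*3^2*5^2*7^1*13^1*29^1* 43^1*2621^1 = -  267680895300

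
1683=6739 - 5056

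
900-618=282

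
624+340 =964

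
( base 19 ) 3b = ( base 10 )68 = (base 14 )4C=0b1000100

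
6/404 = 3/202 = 0.01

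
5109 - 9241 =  - 4132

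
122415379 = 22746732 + 99668647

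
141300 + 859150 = 1000450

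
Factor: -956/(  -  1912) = 1/2 = 2^(-1)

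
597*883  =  527151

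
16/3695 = 16/3695 = 0.00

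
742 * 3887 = 2884154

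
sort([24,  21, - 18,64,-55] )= [ - 55, - 18,21, 24, 64]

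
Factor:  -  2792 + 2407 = - 385= -5^1*7^1*11^1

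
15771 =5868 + 9903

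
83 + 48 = 131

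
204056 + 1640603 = 1844659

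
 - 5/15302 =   -  1 + 15297/15302 = - 0.00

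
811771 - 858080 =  - 46309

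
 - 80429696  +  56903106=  - 23526590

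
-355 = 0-355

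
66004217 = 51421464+14582753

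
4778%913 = 213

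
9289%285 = 169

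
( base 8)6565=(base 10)3445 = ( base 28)4b1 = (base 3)11201121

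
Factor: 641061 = 3^3 * 23743^1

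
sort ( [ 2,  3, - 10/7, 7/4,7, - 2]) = [ - 2 , - 10/7 , 7/4,  2,3,  7 ]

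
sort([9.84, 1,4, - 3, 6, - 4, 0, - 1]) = [ - 4, - 3, - 1, 0, 1, 4, 6,9.84]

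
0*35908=0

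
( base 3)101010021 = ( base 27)A37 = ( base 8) 16322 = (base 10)7378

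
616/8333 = 616/8333 = 0.07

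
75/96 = 25/32 = 0.78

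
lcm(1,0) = 0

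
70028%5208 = 2324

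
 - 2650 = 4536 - 7186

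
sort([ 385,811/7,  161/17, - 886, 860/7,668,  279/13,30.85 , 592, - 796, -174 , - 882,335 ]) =[ - 886, - 882,-796, - 174,161/17 , 279/13,30.85,811/7,860/7, 335, 385,592,668] 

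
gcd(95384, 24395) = 1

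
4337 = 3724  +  613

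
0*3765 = 0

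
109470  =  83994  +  25476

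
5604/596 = 9 + 60/149 = 9.40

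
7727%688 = 159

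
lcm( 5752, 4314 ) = 17256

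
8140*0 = 0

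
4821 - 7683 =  - 2862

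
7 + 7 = 14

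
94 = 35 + 59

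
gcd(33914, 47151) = 31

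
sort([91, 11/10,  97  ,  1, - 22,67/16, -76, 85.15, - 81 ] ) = [ - 81, - 76, - 22, 1 , 11/10,67/16,85.15,91 , 97]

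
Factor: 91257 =3^1*19^1*1601^1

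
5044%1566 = 346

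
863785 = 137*6305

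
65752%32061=1630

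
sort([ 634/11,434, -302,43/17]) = [-302,43/17 , 634/11,  434 ] 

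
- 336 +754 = 418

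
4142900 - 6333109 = -2190209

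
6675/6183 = 1 + 164/2061 = 1.08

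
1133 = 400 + 733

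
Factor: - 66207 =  - 3^1*29^1*761^1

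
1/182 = 1/182 = 0.01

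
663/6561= 221/2187 = 0.10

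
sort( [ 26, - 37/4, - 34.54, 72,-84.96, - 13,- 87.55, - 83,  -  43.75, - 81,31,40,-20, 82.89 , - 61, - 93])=[  -  93, - 87.55,- 84.96, -83, - 81 ,-61,  -  43.75, - 34.54, - 20, - 13, - 37/4 , 26, 31,40,72,82.89 ] 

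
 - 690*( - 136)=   93840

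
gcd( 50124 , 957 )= 3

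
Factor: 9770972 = 2^2*229^1*10667^1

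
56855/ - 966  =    -  59 + 139/966 = - 58.86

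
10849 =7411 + 3438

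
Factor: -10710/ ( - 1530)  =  7^1 = 7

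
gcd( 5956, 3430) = 2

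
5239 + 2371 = 7610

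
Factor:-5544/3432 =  - 21/13 = - 3^1* 7^1 * 13^( - 1)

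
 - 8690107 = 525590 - 9215697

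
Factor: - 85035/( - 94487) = 3^1 * 5^1*19^(- 1)*4973^( - 1)*5669^1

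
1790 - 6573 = -4783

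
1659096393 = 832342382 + 826754011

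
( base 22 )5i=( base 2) 10000000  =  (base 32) 40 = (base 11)107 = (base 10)128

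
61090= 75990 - 14900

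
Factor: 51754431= 3^1*17251477^1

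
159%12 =3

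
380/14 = 190/7  =  27.14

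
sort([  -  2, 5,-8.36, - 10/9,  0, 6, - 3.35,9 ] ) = [ - 8.36, - 3.35, - 2, - 10/9,0,5,6, 9] 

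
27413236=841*32596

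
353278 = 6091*58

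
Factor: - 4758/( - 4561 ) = 2^1*3^1*13^1*61^1*4561^( - 1)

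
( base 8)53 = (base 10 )43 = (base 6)111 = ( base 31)1c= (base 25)1I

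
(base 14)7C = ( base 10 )110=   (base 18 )62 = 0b1101110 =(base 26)46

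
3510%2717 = 793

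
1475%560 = 355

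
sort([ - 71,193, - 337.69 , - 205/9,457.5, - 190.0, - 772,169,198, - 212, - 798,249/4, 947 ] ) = [ - 798 ,-772,  -  337.69, - 212  , - 190.0, - 71, - 205/9, 249/4,169,193, 198,  457.5,947] 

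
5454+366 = 5820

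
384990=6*64165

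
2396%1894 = 502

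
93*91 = 8463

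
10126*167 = 1691042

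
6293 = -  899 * ( - 7 )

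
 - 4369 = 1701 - 6070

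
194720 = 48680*4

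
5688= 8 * 711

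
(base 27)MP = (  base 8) 1153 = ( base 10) 619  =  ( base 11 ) 513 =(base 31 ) ju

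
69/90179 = 69/90179 = 0.00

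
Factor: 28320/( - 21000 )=-2^2*5^(- 2)*7^(- 1) *59^1 = - 236/175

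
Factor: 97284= 2^2*3^1*11^2*67^1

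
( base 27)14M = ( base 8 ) 1533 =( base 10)859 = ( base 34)P9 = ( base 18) 2bd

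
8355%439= 14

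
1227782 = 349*3518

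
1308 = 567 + 741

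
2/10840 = 1/5420 = 0.00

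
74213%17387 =4665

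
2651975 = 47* 56425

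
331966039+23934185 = 355900224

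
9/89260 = 9/89260 =0.00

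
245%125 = 120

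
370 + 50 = 420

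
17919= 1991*9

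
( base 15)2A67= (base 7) 35344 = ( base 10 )9097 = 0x2389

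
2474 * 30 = 74220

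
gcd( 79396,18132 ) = 4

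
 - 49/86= -1+37/86 = -0.57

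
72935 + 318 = 73253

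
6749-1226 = 5523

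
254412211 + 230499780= 484911991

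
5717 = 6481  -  764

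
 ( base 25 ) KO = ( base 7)1346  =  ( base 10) 524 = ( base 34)FE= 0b1000001100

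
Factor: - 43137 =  - 3^2*4793^1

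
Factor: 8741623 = 11^1*794693^1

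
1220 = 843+377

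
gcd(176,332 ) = 4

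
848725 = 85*9985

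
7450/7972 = 3725/3986 = 0.93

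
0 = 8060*0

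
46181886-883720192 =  - 837538306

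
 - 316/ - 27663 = 316/27663 = 0.01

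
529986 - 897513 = -367527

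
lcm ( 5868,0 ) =0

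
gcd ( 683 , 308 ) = 1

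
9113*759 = 6916767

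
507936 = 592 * 858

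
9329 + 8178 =17507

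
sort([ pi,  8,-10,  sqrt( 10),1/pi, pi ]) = [ -10, 1/pi, pi,pi,sqrt ( 10 ) , 8]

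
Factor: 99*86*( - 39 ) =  - 332046 = - 2^1 * 3^3*11^1*13^1*43^1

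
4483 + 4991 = 9474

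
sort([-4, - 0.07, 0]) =[-4,- 0.07, 0 ]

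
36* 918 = 33048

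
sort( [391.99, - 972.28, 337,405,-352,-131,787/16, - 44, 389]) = [-972.28,-352, - 131, - 44,787/16, 337,389,391.99, 405]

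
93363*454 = 42386802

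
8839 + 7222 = 16061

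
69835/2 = 34917  +  1/2 = 34917.50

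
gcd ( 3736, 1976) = 8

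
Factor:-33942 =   -  2^1*3^1*5657^1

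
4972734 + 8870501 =13843235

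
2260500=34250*66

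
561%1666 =561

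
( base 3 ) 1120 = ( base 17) 28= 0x2a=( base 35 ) 17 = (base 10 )42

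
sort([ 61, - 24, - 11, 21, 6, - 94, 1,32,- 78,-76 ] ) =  [ - 94, - 78 , - 76, - 24,-11, 1, 6, 21, 32,61 ]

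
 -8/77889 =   -  1+77881/77889 = - 0.00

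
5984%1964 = 92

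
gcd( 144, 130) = 2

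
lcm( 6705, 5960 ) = 53640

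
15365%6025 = 3315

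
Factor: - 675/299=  - 3^3*5^2*13^ (-1 )*23^ ( - 1) 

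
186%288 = 186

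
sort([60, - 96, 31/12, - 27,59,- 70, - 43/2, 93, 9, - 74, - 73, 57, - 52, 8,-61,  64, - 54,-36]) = [  -  96, - 74, - 73, - 70 , - 61, - 54, - 52,-36, - 27, - 43/2, 31/12,8, 9 , 57, 59, 60,64,93] 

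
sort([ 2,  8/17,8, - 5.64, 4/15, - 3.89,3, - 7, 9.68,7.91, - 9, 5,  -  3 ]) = [ - 9,  -  7, - 5.64, - 3.89, - 3, 4/15,8/17,2,  3,5, 7.91,  8,9.68 ]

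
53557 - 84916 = -31359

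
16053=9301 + 6752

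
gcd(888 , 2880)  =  24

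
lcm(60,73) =4380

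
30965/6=5160 + 5/6=5160.83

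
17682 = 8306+9376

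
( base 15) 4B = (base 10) 71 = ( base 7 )131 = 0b1000111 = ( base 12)5b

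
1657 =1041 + 616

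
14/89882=7/44941 = 0.00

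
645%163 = 156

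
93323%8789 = 5433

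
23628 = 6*3938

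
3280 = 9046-5766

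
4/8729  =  4/8729 = 0.00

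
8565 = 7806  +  759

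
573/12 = 47+3/4 = 47.75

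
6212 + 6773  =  12985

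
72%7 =2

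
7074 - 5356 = 1718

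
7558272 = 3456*2187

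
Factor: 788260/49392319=2^2*5^1*11^1*3583^1 * 49392319^( - 1)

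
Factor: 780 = 2^2 * 3^1 * 5^1 * 13^1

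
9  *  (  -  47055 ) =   -  423495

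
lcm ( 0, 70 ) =0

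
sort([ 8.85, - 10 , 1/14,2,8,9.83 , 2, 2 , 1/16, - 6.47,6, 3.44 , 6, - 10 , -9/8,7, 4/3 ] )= [ - 10, - 10 , - 6.47, - 9/8,1/16,  1/14,  4/3,2,2, 2,  3.44,6, 6, 7, 8 , 8.85  ,  9.83] 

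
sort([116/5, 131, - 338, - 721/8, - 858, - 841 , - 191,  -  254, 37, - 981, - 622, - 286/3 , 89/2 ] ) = [ - 981, - 858, -841, - 622,-338, - 254,-191, - 286/3, - 721/8, 116/5,37, 89/2,131 ] 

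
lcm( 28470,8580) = 626340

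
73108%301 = 266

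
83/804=83/804 = 0.10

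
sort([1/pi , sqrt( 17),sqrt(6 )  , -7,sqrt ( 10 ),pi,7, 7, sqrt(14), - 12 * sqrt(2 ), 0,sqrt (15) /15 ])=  [-12*sqrt(2 ), - 7,0,  sqrt( 15 ) /15, 1/pi, sqrt( 6 ) , pi,sqrt( 10 ) , sqrt(14), sqrt( 17),7, 7 ]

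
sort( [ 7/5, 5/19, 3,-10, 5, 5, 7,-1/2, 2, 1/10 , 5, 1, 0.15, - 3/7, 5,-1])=[ -10,-1 ,- 1/2, - 3/7,1/10 , 0.15,5/19, 1, 7/5, 2,3 , 5, 5,5,5,7 ] 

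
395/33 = 11 + 32/33=11.97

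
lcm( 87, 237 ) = 6873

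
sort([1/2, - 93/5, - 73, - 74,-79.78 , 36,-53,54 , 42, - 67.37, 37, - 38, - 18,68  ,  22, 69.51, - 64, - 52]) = [ - 79.78, - 74, - 73, - 67.37, - 64,- 53, - 52, - 38, - 93/5, -18, 1/2,  22, 36,37 , 42, 54,68,69.51]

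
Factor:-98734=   -  2^1  *49367^1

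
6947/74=93 + 65/74 = 93.88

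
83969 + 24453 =108422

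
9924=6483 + 3441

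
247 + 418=665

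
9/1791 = 1/199 = 0.01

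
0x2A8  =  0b1010101000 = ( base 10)680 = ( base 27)p5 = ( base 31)LT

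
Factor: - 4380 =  - 2^2*3^1 * 5^1*73^1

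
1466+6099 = 7565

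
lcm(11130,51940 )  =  155820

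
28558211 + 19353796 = 47912007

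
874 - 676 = 198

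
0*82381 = 0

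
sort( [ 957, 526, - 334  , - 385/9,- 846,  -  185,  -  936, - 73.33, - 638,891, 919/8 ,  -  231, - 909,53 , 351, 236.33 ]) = [  -  936, - 909,- 846,-638,-334, - 231 ,- 185 ,-73.33, - 385/9,53, 919/8, 236.33,351,  526,  891  ,  957 ] 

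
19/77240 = 19/77240   =  0.00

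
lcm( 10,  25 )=50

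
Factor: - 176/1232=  - 7^( - 1) = - 1/7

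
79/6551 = 79/6551 = 0.01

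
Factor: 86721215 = 5^1*7^1*199^1*12451^1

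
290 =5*58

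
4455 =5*891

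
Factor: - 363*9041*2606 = -2^1*3^1*11^2*1303^1*9041^1= - 8552587098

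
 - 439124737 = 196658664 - 635783401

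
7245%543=186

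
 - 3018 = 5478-8496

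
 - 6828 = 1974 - 8802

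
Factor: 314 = 2^1 * 157^1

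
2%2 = 0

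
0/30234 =0 = 0.00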